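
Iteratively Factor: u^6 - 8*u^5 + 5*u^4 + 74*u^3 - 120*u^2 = (u + 3)*(u^5 - 11*u^4 + 38*u^3 - 40*u^2) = (u - 2)*(u + 3)*(u^4 - 9*u^3 + 20*u^2) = u*(u - 2)*(u + 3)*(u^3 - 9*u^2 + 20*u) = u*(u - 5)*(u - 2)*(u + 3)*(u^2 - 4*u) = u*(u - 5)*(u - 4)*(u - 2)*(u + 3)*(u)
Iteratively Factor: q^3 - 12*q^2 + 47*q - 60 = (q - 4)*(q^2 - 8*q + 15) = (q - 5)*(q - 4)*(q - 3)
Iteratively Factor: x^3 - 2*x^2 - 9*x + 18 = (x + 3)*(x^2 - 5*x + 6) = (x - 2)*(x + 3)*(x - 3)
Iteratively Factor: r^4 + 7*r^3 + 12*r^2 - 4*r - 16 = (r - 1)*(r^3 + 8*r^2 + 20*r + 16) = (r - 1)*(r + 2)*(r^2 + 6*r + 8) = (r - 1)*(r + 2)*(r + 4)*(r + 2)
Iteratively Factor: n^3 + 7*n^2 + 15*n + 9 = (n + 3)*(n^2 + 4*n + 3) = (n + 1)*(n + 3)*(n + 3)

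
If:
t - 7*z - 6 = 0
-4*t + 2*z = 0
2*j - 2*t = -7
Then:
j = -103/26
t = -6/13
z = -12/13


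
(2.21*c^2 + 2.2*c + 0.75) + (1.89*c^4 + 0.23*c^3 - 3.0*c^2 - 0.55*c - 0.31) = 1.89*c^4 + 0.23*c^3 - 0.79*c^2 + 1.65*c + 0.44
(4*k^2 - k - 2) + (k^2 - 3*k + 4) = 5*k^2 - 4*k + 2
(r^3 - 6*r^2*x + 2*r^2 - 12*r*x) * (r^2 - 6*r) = r^5 - 6*r^4*x - 4*r^4 + 24*r^3*x - 12*r^3 + 72*r^2*x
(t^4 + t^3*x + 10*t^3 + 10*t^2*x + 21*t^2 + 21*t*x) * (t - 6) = t^5 + t^4*x + 4*t^4 + 4*t^3*x - 39*t^3 - 39*t^2*x - 126*t^2 - 126*t*x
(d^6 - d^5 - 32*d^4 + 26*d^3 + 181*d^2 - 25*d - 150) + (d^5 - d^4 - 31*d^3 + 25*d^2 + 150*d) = d^6 - 33*d^4 - 5*d^3 + 206*d^2 + 125*d - 150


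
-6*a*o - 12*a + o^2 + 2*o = (-6*a + o)*(o + 2)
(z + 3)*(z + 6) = z^2 + 9*z + 18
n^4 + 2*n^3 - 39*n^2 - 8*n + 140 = (n - 5)*(n - 2)*(n + 2)*(n + 7)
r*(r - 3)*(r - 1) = r^3 - 4*r^2 + 3*r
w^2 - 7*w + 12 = (w - 4)*(w - 3)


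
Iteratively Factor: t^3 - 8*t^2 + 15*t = (t - 3)*(t^2 - 5*t) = t*(t - 3)*(t - 5)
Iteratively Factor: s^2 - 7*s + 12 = (s - 3)*(s - 4)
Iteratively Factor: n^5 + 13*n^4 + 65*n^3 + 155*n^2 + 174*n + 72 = (n + 3)*(n^4 + 10*n^3 + 35*n^2 + 50*n + 24) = (n + 2)*(n + 3)*(n^3 + 8*n^2 + 19*n + 12) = (n + 2)*(n + 3)*(n + 4)*(n^2 + 4*n + 3) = (n + 2)*(n + 3)^2*(n + 4)*(n + 1)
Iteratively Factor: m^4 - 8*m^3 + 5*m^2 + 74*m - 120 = (m - 5)*(m^3 - 3*m^2 - 10*m + 24) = (m - 5)*(m - 4)*(m^2 + m - 6) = (m - 5)*(m - 4)*(m - 2)*(m + 3)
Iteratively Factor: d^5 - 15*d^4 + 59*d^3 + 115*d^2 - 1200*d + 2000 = (d - 4)*(d^4 - 11*d^3 + 15*d^2 + 175*d - 500) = (d - 5)*(d - 4)*(d^3 - 6*d^2 - 15*d + 100) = (d - 5)^2*(d - 4)*(d^2 - d - 20) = (d - 5)^2*(d - 4)*(d + 4)*(d - 5)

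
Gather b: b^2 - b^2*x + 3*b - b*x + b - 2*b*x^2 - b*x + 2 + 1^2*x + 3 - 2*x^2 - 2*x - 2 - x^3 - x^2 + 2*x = b^2*(1 - x) + b*(-2*x^2 - 2*x + 4) - x^3 - 3*x^2 + x + 3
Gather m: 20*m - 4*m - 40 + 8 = 16*m - 32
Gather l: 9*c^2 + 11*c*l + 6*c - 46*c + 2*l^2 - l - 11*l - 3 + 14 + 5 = 9*c^2 - 40*c + 2*l^2 + l*(11*c - 12) + 16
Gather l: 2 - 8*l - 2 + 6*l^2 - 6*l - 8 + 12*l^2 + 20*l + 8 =18*l^2 + 6*l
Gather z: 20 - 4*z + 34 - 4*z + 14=68 - 8*z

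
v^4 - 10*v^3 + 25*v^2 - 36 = (v - 6)*(v - 3)*(v - 2)*(v + 1)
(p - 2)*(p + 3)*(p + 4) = p^3 + 5*p^2 - 2*p - 24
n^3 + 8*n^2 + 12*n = n*(n + 2)*(n + 6)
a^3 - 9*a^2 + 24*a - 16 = (a - 4)^2*(a - 1)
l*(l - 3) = l^2 - 3*l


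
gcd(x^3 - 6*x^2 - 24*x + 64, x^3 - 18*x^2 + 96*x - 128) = x^2 - 10*x + 16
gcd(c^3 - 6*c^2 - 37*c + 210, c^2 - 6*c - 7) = c - 7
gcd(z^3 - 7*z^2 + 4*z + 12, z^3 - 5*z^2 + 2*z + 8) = z^2 - z - 2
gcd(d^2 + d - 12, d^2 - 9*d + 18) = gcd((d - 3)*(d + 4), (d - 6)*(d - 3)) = d - 3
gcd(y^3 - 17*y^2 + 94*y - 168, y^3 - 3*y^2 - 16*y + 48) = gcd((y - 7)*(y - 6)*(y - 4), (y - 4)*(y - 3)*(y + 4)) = y - 4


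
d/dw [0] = 0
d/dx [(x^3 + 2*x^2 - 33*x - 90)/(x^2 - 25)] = (x^2 - 10*x + 33)/(x^2 - 10*x + 25)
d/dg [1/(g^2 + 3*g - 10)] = (-2*g - 3)/(g^2 + 3*g - 10)^2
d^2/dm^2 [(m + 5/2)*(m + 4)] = 2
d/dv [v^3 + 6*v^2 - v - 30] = 3*v^2 + 12*v - 1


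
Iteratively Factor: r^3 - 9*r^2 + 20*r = (r - 5)*(r^2 - 4*r) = r*(r - 5)*(r - 4)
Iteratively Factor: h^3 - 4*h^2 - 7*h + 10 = (h - 5)*(h^2 + h - 2) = (h - 5)*(h - 1)*(h + 2)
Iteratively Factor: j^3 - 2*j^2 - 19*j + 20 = (j - 1)*(j^2 - j - 20) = (j - 5)*(j - 1)*(j + 4)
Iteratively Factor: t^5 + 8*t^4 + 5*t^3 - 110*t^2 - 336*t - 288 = (t - 4)*(t^4 + 12*t^3 + 53*t^2 + 102*t + 72) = (t - 4)*(t + 3)*(t^3 + 9*t^2 + 26*t + 24) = (t - 4)*(t + 3)*(t + 4)*(t^2 + 5*t + 6) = (t - 4)*(t + 3)^2*(t + 4)*(t + 2)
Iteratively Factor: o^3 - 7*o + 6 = (o - 1)*(o^2 + o - 6) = (o - 2)*(o - 1)*(o + 3)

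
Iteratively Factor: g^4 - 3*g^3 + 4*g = (g + 1)*(g^3 - 4*g^2 + 4*g) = (g - 2)*(g + 1)*(g^2 - 2*g) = g*(g - 2)*(g + 1)*(g - 2)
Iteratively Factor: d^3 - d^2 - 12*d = (d)*(d^2 - d - 12) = d*(d + 3)*(d - 4)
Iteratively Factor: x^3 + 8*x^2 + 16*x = (x)*(x^2 + 8*x + 16) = x*(x + 4)*(x + 4)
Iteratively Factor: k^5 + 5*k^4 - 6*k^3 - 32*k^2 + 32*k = (k - 1)*(k^4 + 6*k^3 - 32*k) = (k - 1)*(k + 4)*(k^3 + 2*k^2 - 8*k) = k*(k - 1)*(k + 4)*(k^2 + 2*k - 8) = k*(k - 1)*(k + 4)^2*(k - 2)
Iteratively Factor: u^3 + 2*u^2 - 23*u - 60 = (u + 4)*(u^2 - 2*u - 15) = (u - 5)*(u + 4)*(u + 3)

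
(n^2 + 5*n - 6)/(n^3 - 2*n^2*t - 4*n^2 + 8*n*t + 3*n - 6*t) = (-n - 6)/(-n^2 + 2*n*t + 3*n - 6*t)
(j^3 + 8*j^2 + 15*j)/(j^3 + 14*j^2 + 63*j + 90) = j/(j + 6)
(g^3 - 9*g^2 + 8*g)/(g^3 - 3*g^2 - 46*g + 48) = g/(g + 6)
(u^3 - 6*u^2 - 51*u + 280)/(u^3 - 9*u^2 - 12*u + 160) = (u + 7)/(u + 4)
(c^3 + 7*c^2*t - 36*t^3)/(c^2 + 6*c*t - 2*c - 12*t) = (c^2 + c*t - 6*t^2)/(c - 2)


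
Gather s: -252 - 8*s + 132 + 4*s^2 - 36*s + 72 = 4*s^2 - 44*s - 48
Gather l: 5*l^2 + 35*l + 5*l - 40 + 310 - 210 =5*l^2 + 40*l + 60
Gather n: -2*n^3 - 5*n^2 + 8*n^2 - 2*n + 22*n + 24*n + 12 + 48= -2*n^3 + 3*n^2 + 44*n + 60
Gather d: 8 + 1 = 9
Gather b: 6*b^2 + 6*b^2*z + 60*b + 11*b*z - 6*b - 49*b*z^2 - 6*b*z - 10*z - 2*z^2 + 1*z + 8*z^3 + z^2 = b^2*(6*z + 6) + b*(-49*z^2 + 5*z + 54) + 8*z^3 - z^2 - 9*z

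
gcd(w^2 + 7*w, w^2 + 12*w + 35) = w + 7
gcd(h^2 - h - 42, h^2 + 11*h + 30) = h + 6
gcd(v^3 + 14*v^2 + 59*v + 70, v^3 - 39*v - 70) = v^2 + 7*v + 10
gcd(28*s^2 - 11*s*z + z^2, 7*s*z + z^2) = 1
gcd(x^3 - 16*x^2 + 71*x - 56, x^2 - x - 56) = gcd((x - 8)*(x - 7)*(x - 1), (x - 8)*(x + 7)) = x - 8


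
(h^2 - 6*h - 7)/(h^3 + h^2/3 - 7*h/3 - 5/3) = 3*(h - 7)/(3*h^2 - 2*h - 5)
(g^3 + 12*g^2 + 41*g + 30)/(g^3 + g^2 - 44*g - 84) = (g^2 + 6*g + 5)/(g^2 - 5*g - 14)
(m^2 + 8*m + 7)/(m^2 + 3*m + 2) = (m + 7)/(m + 2)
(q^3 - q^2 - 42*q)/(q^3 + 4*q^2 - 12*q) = (q - 7)/(q - 2)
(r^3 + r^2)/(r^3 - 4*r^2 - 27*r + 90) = r^2*(r + 1)/(r^3 - 4*r^2 - 27*r + 90)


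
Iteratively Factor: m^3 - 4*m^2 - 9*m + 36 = (m - 3)*(m^2 - m - 12) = (m - 4)*(m - 3)*(m + 3)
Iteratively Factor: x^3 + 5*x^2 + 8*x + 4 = (x + 2)*(x^2 + 3*x + 2) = (x + 2)^2*(x + 1)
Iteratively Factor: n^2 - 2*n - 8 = (n - 4)*(n + 2)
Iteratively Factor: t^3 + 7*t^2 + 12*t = (t)*(t^2 + 7*t + 12) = t*(t + 3)*(t + 4)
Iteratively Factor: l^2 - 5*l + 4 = (l - 1)*(l - 4)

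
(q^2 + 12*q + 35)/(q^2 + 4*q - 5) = (q + 7)/(q - 1)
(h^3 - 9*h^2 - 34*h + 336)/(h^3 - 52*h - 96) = (h - 7)/(h + 2)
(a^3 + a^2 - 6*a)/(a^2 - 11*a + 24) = a*(a^2 + a - 6)/(a^2 - 11*a + 24)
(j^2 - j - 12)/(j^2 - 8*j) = (j^2 - j - 12)/(j*(j - 8))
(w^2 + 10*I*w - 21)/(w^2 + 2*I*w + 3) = (w + 7*I)/(w - I)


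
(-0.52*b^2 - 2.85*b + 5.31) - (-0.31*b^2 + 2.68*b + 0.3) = -0.21*b^2 - 5.53*b + 5.01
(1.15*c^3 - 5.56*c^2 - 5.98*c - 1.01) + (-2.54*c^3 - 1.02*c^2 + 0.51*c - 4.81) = -1.39*c^3 - 6.58*c^2 - 5.47*c - 5.82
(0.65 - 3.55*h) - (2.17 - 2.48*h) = -1.07*h - 1.52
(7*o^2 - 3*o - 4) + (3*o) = 7*o^2 - 4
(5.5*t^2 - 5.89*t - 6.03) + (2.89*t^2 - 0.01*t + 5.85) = 8.39*t^2 - 5.9*t - 0.180000000000001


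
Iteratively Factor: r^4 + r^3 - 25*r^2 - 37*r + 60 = (r - 1)*(r^3 + 2*r^2 - 23*r - 60) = (r - 1)*(r + 4)*(r^2 - 2*r - 15) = (r - 1)*(r + 3)*(r + 4)*(r - 5)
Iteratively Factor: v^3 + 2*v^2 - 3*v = (v - 1)*(v^2 + 3*v) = (v - 1)*(v + 3)*(v)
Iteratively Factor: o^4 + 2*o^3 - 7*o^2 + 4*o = (o - 1)*(o^3 + 3*o^2 - 4*o) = (o - 1)^2*(o^2 + 4*o) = o*(o - 1)^2*(o + 4)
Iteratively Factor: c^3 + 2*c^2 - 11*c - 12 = (c + 4)*(c^2 - 2*c - 3) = (c + 1)*(c + 4)*(c - 3)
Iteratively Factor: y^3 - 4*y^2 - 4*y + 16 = (y - 2)*(y^2 - 2*y - 8) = (y - 4)*(y - 2)*(y + 2)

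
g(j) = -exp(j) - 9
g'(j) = -exp(j)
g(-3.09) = -9.05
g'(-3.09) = -0.05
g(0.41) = -10.51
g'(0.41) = -1.51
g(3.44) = -40.19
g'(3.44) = -31.19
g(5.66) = -296.15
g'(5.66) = -287.15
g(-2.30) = -9.10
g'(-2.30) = -0.10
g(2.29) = -18.87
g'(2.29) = -9.87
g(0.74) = -11.10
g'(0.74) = -2.10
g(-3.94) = -9.02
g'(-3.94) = -0.02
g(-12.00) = -9.00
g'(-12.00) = 0.00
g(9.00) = -8112.08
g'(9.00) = -8103.08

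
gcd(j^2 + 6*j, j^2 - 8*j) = j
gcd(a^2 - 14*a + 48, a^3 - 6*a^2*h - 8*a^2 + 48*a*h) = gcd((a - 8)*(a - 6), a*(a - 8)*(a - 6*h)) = a - 8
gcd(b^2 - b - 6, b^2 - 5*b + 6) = b - 3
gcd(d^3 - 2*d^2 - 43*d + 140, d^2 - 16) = d - 4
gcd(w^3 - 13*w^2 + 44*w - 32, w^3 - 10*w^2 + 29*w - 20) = w^2 - 5*w + 4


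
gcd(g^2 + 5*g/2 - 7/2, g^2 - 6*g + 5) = g - 1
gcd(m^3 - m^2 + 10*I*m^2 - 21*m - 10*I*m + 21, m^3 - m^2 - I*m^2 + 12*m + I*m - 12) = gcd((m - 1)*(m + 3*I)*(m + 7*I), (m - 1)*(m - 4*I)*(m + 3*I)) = m^2 + m*(-1 + 3*I) - 3*I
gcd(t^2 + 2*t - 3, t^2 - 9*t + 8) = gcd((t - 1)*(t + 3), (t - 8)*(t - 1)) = t - 1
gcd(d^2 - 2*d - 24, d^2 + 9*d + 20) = d + 4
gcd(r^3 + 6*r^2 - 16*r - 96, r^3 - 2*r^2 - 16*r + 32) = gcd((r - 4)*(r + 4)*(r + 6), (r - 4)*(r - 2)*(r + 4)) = r^2 - 16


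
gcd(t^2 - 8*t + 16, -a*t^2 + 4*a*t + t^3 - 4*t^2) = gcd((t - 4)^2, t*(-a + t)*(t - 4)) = t - 4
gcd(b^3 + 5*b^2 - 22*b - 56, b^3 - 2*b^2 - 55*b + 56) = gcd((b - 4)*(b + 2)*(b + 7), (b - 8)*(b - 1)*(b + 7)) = b + 7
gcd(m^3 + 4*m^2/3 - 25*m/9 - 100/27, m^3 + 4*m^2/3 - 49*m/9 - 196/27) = m + 4/3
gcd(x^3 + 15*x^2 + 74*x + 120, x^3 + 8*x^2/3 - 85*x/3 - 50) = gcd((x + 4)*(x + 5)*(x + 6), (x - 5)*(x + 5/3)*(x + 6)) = x + 6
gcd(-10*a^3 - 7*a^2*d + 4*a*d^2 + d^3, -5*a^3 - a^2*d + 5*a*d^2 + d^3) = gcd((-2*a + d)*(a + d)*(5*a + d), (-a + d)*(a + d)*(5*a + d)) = 5*a^2 + 6*a*d + d^2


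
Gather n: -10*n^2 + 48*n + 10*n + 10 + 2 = -10*n^2 + 58*n + 12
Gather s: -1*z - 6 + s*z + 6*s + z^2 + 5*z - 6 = s*(z + 6) + z^2 + 4*z - 12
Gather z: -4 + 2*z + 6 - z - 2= z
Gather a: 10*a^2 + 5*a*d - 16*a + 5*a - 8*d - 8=10*a^2 + a*(5*d - 11) - 8*d - 8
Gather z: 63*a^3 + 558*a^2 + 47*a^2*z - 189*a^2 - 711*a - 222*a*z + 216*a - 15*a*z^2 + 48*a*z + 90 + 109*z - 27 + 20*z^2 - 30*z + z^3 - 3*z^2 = 63*a^3 + 369*a^2 - 495*a + z^3 + z^2*(17 - 15*a) + z*(47*a^2 - 174*a + 79) + 63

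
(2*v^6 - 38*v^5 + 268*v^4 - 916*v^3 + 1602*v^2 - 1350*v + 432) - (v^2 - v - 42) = 2*v^6 - 38*v^5 + 268*v^4 - 916*v^3 + 1601*v^2 - 1349*v + 474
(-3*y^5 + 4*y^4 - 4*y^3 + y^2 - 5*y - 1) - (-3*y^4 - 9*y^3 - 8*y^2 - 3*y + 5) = -3*y^5 + 7*y^4 + 5*y^3 + 9*y^2 - 2*y - 6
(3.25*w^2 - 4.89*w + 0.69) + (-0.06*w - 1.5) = 3.25*w^2 - 4.95*w - 0.81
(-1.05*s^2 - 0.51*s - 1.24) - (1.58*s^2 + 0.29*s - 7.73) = -2.63*s^2 - 0.8*s + 6.49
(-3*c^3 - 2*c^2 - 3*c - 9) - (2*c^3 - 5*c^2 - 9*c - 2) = -5*c^3 + 3*c^2 + 6*c - 7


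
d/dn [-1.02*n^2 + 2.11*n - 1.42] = 2.11 - 2.04*n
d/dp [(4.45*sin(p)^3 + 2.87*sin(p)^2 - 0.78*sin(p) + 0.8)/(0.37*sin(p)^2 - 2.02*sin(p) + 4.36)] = (1.6465*sin(p)^4 - 17.978*sin(p)^3 + 52.6972*sin(p)^2 + 24.4344*sin(p) - 1.7848)*cos(p)/(0.1369*sin(p)^4 - 1.4948*sin(p)^3 + 7.3068*sin(p)^2 - 17.6144*sin(p) + 19.0096)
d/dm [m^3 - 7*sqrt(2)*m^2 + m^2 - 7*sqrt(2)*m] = 3*m^2 - 14*sqrt(2)*m + 2*m - 7*sqrt(2)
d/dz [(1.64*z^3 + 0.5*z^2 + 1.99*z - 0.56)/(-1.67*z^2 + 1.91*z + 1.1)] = (-2.7388*z^4 + 6.2648*z^3 + 9.6903*z^2 - 0.7704*z + 3.2586)/(2.7889*z^4 - 6.3794*z^3 - 0.0259*z^2 + 4.202*z + 1.21)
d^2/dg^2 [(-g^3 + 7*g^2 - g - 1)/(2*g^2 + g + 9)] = 2*(-g^3 - 417*g^2 - 195*g + 593)/(8*g^6 + 12*g^5 + 114*g^4 + 109*g^3 + 513*g^2 + 243*g + 729)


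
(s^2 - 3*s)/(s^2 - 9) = s/(s + 3)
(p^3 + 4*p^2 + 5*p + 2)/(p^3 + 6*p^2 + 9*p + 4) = (p + 2)/(p + 4)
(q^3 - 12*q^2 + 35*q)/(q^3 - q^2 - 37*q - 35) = q*(q - 5)/(q^2 + 6*q + 5)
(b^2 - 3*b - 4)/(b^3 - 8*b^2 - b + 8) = (b - 4)/(b^2 - 9*b + 8)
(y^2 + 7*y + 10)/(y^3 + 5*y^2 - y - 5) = (y + 2)/(y^2 - 1)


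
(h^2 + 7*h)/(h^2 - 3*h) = (h + 7)/(h - 3)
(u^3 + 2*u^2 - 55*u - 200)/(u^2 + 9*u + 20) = (u^2 - 3*u - 40)/(u + 4)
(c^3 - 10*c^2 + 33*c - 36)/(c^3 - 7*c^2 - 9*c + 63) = (c^2 - 7*c + 12)/(c^2 - 4*c - 21)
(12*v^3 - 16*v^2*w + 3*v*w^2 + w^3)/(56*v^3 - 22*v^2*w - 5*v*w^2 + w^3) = (6*v^2 - 5*v*w - w^2)/(28*v^2 + 3*v*w - w^2)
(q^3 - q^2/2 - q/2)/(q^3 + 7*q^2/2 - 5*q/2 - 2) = q/(q + 4)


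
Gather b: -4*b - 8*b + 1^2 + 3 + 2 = 6 - 12*b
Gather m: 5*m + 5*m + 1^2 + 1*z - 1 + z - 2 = 10*m + 2*z - 2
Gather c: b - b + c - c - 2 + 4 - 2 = 0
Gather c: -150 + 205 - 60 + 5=0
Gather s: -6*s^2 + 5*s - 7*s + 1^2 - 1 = -6*s^2 - 2*s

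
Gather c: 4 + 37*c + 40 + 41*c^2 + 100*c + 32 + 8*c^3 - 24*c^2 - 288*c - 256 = 8*c^3 + 17*c^2 - 151*c - 180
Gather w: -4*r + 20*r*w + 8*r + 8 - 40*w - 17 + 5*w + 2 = 4*r + w*(20*r - 35) - 7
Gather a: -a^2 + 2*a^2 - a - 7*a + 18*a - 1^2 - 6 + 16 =a^2 + 10*a + 9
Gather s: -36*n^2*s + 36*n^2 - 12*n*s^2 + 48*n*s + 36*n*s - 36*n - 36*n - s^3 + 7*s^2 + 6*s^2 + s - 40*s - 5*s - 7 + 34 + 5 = 36*n^2 - 72*n - s^3 + s^2*(13 - 12*n) + s*(-36*n^2 + 84*n - 44) + 32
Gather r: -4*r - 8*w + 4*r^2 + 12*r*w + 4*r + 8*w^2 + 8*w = 4*r^2 + 12*r*w + 8*w^2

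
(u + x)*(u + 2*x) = u^2 + 3*u*x + 2*x^2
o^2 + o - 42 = (o - 6)*(o + 7)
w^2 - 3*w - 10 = (w - 5)*(w + 2)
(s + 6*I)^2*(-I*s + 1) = -I*s^3 + 13*s^2 + 48*I*s - 36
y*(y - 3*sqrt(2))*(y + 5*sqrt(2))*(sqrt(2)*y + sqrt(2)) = sqrt(2)*y^4 + sqrt(2)*y^3 + 4*y^3 - 30*sqrt(2)*y^2 + 4*y^2 - 30*sqrt(2)*y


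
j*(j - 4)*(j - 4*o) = j^3 - 4*j^2*o - 4*j^2 + 16*j*o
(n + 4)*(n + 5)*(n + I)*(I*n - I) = I*n^4 - n^3 + 8*I*n^3 - 8*n^2 + 11*I*n^2 - 11*n - 20*I*n + 20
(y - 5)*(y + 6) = y^2 + y - 30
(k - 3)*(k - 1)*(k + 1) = k^3 - 3*k^2 - k + 3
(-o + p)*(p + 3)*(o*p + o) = -o^2*p^2 - 4*o^2*p - 3*o^2 + o*p^3 + 4*o*p^2 + 3*o*p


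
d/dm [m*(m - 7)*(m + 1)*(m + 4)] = 4*m^3 - 6*m^2 - 62*m - 28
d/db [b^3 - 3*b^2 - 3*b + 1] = 3*b^2 - 6*b - 3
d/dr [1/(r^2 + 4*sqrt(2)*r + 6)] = 2*(-r - 2*sqrt(2))/(r^2 + 4*sqrt(2)*r + 6)^2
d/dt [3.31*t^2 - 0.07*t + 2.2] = 6.62*t - 0.07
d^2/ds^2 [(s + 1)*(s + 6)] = 2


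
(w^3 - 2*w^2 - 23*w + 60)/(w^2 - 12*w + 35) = (w^3 - 2*w^2 - 23*w + 60)/(w^2 - 12*w + 35)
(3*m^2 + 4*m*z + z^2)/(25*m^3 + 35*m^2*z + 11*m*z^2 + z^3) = (3*m + z)/(25*m^2 + 10*m*z + z^2)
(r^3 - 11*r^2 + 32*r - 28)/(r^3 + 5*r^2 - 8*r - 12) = (r^2 - 9*r + 14)/(r^2 + 7*r + 6)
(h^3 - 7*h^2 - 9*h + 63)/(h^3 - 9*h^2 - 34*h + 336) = (h^2 - 9)/(h^2 - 2*h - 48)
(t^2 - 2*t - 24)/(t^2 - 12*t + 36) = (t + 4)/(t - 6)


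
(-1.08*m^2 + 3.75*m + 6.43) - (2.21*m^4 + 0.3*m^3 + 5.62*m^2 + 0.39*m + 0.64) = -2.21*m^4 - 0.3*m^3 - 6.7*m^2 + 3.36*m + 5.79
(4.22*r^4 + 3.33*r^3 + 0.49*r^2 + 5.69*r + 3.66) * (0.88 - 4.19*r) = -17.6818*r^5 - 10.2391*r^4 + 0.8773*r^3 - 23.4099*r^2 - 10.3282*r + 3.2208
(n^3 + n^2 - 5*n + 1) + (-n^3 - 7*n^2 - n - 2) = -6*n^2 - 6*n - 1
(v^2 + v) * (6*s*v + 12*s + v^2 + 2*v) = 6*s*v^3 + 18*s*v^2 + 12*s*v + v^4 + 3*v^3 + 2*v^2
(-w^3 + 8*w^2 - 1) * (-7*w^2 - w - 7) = 7*w^5 - 55*w^4 - w^3 - 49*w^2 + w + 7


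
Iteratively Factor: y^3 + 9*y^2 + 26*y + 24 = (y + 4)*(y^2 + 5*y + 6) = (y + 2)*(y + 4)*(y + 3)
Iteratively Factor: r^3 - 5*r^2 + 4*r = (r)*(r^2 - 5*r + 4) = r*(r - 4)*(r - 1)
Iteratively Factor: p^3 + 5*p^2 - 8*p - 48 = (p + 4)*(p^2 + p - 12) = (p - 3)*(p + 4)*(p + 4)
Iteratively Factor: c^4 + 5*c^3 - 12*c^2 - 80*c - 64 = (c + 4)*(c^3 + c^2 - 16*c - 16) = (c - 4)*(c + 4)*(c^2 + 5*c + 4) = (c - 4)*(c + 4)^2*(c + 1)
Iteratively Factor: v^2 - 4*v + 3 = (v - 1)*(v - 3)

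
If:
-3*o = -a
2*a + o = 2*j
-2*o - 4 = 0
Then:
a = -6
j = -7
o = -2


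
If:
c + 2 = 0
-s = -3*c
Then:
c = -2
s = -6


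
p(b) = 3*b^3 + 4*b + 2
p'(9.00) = 733.00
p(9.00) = 2225.00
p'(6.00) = 328.00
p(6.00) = 674.00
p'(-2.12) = 44.45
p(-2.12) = -35.06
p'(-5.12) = 239.93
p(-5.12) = -421.13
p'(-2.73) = 71.08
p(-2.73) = -69.96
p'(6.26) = 356.69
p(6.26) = 762.98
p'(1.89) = 36.15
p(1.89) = 29.81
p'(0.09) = 4.07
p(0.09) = 2.36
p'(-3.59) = 119.99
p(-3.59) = -151.16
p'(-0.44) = 5.74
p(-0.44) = -0.02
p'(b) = 9*b^2 + 4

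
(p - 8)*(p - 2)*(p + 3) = p^3 - 7*p^2 - 14*p + 48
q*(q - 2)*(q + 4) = q^3 + 2*q^2 - 8*q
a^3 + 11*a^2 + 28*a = a*(a + 4)*(a + 7)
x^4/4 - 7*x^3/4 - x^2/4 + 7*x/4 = x*(x/4 + 1/4)*(x - 7)*(x - 1)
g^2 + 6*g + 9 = (g + 3)^2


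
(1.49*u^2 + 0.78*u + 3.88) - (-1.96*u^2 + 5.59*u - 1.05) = 3.45*u^2 - 4.81*u + 4.93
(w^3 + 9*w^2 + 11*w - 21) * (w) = w^4 + 9*w^3 + 11*w^2 - 21*w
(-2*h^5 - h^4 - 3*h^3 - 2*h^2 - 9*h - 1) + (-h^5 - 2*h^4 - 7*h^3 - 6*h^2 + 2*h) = -3*h^5 - 3*h^4 - 10*h^3 - 8*h^2 - 7*h - 1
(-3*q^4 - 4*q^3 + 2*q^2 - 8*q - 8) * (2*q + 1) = -6*q^5 - 11*q^4 - 14*q^2 - 24*q - 8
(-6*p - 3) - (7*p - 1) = -13*p - 2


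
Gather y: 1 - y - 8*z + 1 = -y - 8*z + 2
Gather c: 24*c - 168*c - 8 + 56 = 48 - 144*c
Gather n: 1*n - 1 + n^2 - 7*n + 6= n^2 - 6*n + 5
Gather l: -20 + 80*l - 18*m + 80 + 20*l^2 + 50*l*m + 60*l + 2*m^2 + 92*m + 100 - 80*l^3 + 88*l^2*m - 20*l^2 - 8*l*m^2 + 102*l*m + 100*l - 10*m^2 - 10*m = -80*l^3 + 88*l^2*m + l*(-8*m^2 + 152*m + 240) - 8*m^2 + 64*m + 160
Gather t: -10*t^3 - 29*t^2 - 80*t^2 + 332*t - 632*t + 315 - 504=-10*t^3 - 109*t^2 - 300*t - 189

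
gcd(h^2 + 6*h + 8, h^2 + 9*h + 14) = h + 2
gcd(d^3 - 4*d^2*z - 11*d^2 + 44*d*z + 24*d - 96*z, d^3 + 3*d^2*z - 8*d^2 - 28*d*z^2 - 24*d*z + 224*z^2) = -d^2 + 4*d*z + 8*d - 32*z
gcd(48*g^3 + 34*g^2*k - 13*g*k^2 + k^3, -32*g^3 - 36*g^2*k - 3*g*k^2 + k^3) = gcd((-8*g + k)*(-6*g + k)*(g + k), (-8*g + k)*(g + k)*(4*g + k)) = 8*g^2 + 7*g*k - k^2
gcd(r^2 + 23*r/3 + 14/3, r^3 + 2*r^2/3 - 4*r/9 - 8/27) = r + 2/3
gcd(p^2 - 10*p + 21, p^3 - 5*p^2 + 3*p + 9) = p - 3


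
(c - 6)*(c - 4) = c^2 - 10*c + 24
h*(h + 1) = h^2 + h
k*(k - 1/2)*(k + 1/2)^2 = k^4 + k^3/2 - k^2/4 - k/8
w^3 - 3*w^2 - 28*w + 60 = (w - 6)*(w - 2)*(w + 5)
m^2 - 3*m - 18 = (m - 6)*(m + 3)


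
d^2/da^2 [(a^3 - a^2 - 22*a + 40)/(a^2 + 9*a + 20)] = 96/(a^3 + 12*a^2 + 48*a + 64)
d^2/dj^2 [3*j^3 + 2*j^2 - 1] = 18*j + 4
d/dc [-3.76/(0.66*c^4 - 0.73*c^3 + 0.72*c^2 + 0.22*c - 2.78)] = (9.9264*c^3 - 8.2344*c^2 + 5.4144*c + 0.8272)/(0.66*c^4 - 0.73*c^3 + 0.72*c^2 + 0.22*c - 2.78)^2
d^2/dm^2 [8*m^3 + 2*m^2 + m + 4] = 48*m + 4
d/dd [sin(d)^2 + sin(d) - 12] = sin(2*d) + cos(d)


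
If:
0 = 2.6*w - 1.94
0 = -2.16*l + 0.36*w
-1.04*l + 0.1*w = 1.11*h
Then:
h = -0.05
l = 0.12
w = 0.75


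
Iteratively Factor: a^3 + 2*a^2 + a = (a + 1)*(a^2 + a) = (a + 1)^2*(a)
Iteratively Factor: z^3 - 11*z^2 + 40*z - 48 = (z - 4)*(z^2 - 7*z + 12) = (z - 4)*(z - 3)*(z - 4)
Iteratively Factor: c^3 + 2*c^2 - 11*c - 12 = (c + 1)*(c^2 + c - 12) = (c + 1)*(c + 4)*(c - 3)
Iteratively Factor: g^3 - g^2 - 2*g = (g - 2)*(g^2 + g) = (g - 2)*(g + 1)*(g)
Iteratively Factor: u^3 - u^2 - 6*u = (u)*(u^2 - u - 6) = u*(u + 2)*(u - 3)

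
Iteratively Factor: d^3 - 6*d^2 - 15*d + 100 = (d - 5)*(d^2 - d - 20) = (d - 5)^2*(d + 4)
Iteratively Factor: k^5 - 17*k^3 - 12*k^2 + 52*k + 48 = (k + 1)*(k^4 - k^3 - 16*k^2 + 4*k + 48) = (k - 2)*(k + 1)*(k^3 + k^2 - 14*k - 24) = (k - 2)*(k + 1)*(k + 3)*(k^2 - 2*k - 8) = (k - 4)*(k - 2)*(k + 1)*(k + 3)*(k + 2)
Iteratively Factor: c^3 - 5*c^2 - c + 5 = (c + 1)*(c^2 - 6*c + 5) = (c - 1)*(c + 1)*(c - 5)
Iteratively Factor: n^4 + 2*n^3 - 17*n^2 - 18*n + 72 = (n - 3)*(n^3 + 5*n^2 - 2*n - 24) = (n - 3)*(n + 4)*(n^2 + n - 6) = (n - 3)*(n - 2)*(n + 4)*(n + 3)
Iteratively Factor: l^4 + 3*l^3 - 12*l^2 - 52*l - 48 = (l - 4)*(l^3 + 7*l^2 + 16*l + 12) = (l - 4)*(l + 2)*(l^2 + 5*l + 6) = (l - 4)*(l + 2)^2*(l + 3)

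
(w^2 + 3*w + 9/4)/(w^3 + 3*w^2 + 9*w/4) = 1/w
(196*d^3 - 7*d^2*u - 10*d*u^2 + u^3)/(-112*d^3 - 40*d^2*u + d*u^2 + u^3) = (-7*d + u)/(4*d + u)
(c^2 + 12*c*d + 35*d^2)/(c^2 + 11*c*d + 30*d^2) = (c + 7*d)/(c + 6*d)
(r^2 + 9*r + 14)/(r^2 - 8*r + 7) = (r^2 + 9*r + 14)/(r^2 - 8*r + 7)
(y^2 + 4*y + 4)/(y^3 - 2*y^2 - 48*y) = (y^2 + 4*y + 4)/(y*(y^2 - 2*y - 48))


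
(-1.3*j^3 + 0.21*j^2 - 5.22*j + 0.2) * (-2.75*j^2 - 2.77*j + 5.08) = 3.575*j^5 + 3.0235*j^4 + 7.1693*j^3 + 14.9762*j^2 - 27.0716*j + 1.016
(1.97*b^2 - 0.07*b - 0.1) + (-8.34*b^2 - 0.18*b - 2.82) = -6.37*b^2 - 0.25*b - 2.92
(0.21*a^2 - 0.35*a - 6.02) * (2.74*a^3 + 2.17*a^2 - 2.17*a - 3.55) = 0.5754*a^5 - 0.5033*a^4 - 17.71*a^3 - 13.0494*a^2 + 14.3059*a + 21.371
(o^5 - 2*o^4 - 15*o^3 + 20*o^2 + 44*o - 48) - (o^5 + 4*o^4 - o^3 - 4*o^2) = -6*o^4 - 14*o^3 + 24*o^2 + 44*o - 48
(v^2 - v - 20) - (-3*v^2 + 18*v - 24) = 4*v^2 - 19*v + 4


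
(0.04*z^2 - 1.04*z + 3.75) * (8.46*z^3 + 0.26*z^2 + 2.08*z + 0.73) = 0.3384*z^5 - 8.788*z^4 + 31.5378*z^3 - 1.159*z^2 + 7.0408*z + 2.7375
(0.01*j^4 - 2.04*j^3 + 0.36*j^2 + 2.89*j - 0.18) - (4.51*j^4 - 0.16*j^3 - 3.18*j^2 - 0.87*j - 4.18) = -4.5*j^4 - 1.88*j^3 + 3.54*j^2 + 3.76*j + 4.0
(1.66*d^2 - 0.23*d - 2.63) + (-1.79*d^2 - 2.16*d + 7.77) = -0.13*d^2 - 2.39*d + 5.14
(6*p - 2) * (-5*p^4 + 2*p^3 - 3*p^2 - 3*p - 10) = -30*p^5 + 22*p^4 - 22*p^3 - 12*p^2 - 54*p + 20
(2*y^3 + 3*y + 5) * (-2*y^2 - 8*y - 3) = -4*y^5 - 16*y^4 - 12*y^3 - 34*y^2 - 49*y - 15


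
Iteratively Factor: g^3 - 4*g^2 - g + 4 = (g - 1)*(g^2 - 3*g - 4) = (g - 4)*(g - 1)*(g + 1)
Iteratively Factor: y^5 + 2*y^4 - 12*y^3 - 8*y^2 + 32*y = (y - 2)*(y^4 + 4*y^3 - 4*y^2 - 16*y) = y*(y - 2)*(y^3 + 4*y^2 - 4*y - 16) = y*(y - 2)*(y + 4)*(y^2 - 4) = y*(y - 2)*(y + 2)*(y + 4)*(y - 2)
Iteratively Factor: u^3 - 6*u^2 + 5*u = (u - 1)*(u^2 - 5*u) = (u - 5)*(u - 1)*(u)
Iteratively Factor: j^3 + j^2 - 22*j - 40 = (j + 4)*(j^2 - 3*j - 10) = (j - 5)*(j + 4)*(j + 2)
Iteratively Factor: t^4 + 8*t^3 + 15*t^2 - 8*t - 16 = (t - 1)*(t^3 + 9*t^2 + 24*t + 16) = (t - 1)*(t + 4)*(t^2 + 5*t + 4) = (t - 1)*(t + 4)^2*(t + 1)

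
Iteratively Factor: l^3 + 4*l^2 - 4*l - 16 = (l + 2)*(l^2 + 2*l - 8) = (l + 2)*(l + 4)*(l - 2)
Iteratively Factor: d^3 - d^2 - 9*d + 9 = (d - 3)*(d^2 + 2*d - 3) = (d - 3)*(d + 3)*(d - 1)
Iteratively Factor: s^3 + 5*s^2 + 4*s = (s + 1)*(s^2 + 4*s) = s*(s + 1)*(s + 4)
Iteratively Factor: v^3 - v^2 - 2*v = (v - 2)*(v^2 + v) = v*(v - 2)*(v + 1)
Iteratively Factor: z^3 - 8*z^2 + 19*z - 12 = (z - 4)*(z^2 - 4*z + 3) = (z - 4)*(z - 3)*(z - 1)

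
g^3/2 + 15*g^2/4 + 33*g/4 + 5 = (g/2 + 1/2)*(g + 5/2)*(g + 4)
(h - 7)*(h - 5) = h^2 - 12*h + 35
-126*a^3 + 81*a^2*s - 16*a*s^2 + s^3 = (-7*a + s)*(-6*a + s)*(-3*a + s)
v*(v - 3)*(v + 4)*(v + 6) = v^4 + 7*v^3 - 6*v^2 - 72*v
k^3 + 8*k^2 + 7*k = k*(k + 1)*(k + 7)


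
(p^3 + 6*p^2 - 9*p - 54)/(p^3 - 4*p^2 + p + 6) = (p^2 + 9*p + 18)/(p^2 - p - 2)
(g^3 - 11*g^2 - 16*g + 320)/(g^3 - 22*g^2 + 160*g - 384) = (g + 5)/(g - 6)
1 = 1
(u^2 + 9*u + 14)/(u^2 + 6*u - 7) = (u + 2)/(u - 1)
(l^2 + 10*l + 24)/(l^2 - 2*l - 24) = (l + 6)/(l - 6)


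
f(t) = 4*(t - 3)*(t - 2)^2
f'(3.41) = 12.58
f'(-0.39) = 87.67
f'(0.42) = 42.60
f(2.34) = -0.31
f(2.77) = -0.55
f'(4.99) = 83.36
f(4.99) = 71.16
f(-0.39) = -77.46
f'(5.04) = 86.58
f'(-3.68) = 432.59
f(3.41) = 3.26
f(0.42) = -25.76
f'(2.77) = 0.95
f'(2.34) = -1.33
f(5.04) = 75.41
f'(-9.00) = 1540.00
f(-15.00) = -20808.00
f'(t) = 4*(t - 3)*(2*t - 4) + 4*(t - 2)^2 = 4*(t - 2)*(3*t - 8)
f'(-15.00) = 3604.00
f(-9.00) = -5808.00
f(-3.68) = -862.05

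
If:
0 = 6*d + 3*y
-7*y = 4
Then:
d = 2/7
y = -4/7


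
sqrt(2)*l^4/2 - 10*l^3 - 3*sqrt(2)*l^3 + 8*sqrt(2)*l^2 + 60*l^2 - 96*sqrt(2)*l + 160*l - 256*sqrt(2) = (l - 8)*(l - 8*sqrt(2))*(l - 2*sqrt(2))*(sqrt(2)*l/2 + sqrt(2))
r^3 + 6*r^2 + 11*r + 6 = (r + 1)*(r + 2)*(r + 3)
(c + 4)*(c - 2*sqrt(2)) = c^2 - 2*sqrt(2)*c + 4*c - 8*sqrt(2)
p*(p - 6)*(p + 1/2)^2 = p^4 - 5*p^3 - 23*p^2/4 - 3*p/2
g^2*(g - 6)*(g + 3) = g^4 - 3*g^3 - 18*g^2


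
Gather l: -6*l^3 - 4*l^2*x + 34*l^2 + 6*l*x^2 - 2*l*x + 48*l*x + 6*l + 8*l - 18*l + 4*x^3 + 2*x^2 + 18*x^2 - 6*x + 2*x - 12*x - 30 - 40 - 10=-6*l^3 + l^2*(34 - 4*x) + l*(6*x^2 + 46*x - 4) + 4*x^3 + 20*x^2 - 16*x - 80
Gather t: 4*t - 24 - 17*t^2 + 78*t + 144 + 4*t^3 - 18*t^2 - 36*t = 4*t^3 - 35*t^2 + 46*t + 120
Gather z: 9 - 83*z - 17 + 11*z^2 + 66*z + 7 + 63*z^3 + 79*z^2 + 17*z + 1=63*z^3 + 90*z^2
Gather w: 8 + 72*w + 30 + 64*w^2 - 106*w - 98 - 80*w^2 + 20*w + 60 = -16*w^2 - 14*w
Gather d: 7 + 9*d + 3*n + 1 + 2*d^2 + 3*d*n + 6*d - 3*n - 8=2*d^2 + d*(3*n + 15)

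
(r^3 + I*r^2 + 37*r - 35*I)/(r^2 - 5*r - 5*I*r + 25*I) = (r^2 + 6*I*r + 7)/(r - 5)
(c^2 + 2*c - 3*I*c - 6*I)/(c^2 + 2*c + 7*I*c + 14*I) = (c - 3*I)/(c + 7*I)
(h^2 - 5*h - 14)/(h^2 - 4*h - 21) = (h + 2)/(h + 3)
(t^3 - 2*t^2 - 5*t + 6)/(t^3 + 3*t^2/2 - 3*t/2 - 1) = 2*(t - 3)/(2*t + 1)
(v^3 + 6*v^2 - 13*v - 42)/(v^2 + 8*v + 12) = (v^2 + 4*v - 21)/(v + 6)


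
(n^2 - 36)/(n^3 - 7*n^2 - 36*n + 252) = 1/(n - 7)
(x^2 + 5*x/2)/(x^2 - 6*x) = (x + 5/2)/(x - 6)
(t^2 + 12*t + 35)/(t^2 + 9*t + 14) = (t + 5)/(t + 2)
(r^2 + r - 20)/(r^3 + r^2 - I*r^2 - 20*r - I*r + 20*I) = 1/(r - I)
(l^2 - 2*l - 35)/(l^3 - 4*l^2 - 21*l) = (l + 5)/(l*(l + 3))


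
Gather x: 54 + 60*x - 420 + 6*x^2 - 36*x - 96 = 6*x^2 + 24*x - 462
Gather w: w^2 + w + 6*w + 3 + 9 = w^2 + 7*w + 12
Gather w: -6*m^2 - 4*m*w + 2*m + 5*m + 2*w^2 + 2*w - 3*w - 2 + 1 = -6*m^2 + 7*m + 2*w^2 + w*(-4*m - 1) - 1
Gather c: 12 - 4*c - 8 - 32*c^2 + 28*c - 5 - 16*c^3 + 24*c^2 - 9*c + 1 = -16*c^3 - 8*c^2 + 15*c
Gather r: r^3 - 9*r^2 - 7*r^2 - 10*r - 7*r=r^3 - 16*r^2 - 17*r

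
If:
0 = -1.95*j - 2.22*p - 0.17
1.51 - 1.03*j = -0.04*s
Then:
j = 0.0388349514563107*s + 1.46601941747573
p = -0.0341117816845972*s - 1.36429633517012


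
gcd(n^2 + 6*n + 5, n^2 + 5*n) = n + 5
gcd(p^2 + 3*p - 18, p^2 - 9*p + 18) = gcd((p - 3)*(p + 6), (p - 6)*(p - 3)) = p - 3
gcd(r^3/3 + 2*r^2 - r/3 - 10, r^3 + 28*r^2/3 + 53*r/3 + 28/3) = 1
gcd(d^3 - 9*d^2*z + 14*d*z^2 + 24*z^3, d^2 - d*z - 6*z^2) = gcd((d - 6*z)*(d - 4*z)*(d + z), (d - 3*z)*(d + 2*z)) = 1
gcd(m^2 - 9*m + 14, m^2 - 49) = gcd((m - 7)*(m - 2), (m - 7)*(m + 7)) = m - 7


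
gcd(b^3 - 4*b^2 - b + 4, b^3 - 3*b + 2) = b - 1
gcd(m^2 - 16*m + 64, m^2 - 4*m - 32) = m - 8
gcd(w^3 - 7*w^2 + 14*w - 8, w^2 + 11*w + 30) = 1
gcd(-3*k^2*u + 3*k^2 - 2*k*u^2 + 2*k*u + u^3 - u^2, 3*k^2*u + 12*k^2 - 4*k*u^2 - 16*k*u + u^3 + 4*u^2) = -3*k + u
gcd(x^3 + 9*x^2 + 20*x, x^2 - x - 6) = 1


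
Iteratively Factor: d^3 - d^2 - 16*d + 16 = (d - 4)*(d^2 + 3*d - 4) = (d - 4)*(d - 1)*(d + 4)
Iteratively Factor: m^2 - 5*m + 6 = (m - 2)*(m - 3)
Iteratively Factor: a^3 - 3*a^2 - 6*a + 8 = (a - 4)*(a^2 + a - 2) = (a - 4)*(a - 1)*(a + 2)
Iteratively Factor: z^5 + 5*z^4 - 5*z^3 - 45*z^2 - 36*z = (z)*(z^4 + 5*z^3 - 5*z^2 - 45*z - 36) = z*(z + 1)*(z^3 + 4*z^2 - 9*z - 36) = z*(z + 1)*(z + 3)*(z^2 + z - 12) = z*(z + 1)*(z + 3)*(z + 4)*(z - 3)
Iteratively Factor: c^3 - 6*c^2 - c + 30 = (c + 2)*(c^2 - 8*c + 15) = (c - 5)*(c + 2)*(c - 3)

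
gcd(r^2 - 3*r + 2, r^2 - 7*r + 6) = r - 1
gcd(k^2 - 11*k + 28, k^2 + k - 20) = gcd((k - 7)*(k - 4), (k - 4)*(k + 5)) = k - 4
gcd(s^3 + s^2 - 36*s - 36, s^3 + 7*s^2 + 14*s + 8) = s + 1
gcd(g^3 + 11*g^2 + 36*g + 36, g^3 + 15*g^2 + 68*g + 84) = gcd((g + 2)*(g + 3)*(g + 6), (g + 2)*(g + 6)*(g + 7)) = g^2 + 8*g + 12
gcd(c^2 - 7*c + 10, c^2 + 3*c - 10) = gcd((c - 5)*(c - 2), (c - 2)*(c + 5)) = c - 2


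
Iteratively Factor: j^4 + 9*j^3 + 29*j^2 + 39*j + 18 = (j + 1)*(j^3 + 8*j^2 + 21*j + 18) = (j + 1)*(j + 2)*(j^2 + 6*j + 9) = (j + 1)*(j + 2)*(j + 3)*(j + 3)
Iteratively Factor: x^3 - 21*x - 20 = (x + 4)*(x^2 - 4*x - 5) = (x + 1)*(x + 4)*(x - 5)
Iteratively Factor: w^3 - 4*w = (w + 2)*(w^2 - 2*w) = (w - 2)*(w + 2)*(w)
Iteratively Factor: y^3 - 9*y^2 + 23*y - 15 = (y - 5)*(y^2 - 4*y + 3) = (y - 5)*(y - 1)*(y - 3)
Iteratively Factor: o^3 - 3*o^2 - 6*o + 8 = (o + 2)*(o^2 - 5*o + 4) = (o - 4)*(o + 2)*(o - 1)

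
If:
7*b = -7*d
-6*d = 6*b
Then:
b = -d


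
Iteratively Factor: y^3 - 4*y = (y + 2)*(y^2 - 2*y) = y*(y + 2)*(y - 2)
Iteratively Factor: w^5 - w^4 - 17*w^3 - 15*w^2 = (w - 5)*(w^4 + 4*w^3 + 3*w^2) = w*(w - 5)*(w^3 + 4*w^2 + 3*w) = w*(w - 5)*(w + 3)*(w^2 + w) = w*(w - 5)*(w + 1)*(w + 3)*(w)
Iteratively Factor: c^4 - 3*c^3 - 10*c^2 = (c)*(c^3 - 3*c^2 - 10*c) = c^2*(c^2 - 3*c - 10) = c^2*(c - 5)*(c + 2)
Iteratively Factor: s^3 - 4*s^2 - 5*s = (s)*(s^2 - 4*s - 5) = s*(s + 1)*(s - 5)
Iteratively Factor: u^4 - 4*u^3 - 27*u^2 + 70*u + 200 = (u - 5)*(u^3 + u^2 - 22*u - 40) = (u - 5)*(u + 4)*(u^2 - 3*u - 10) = (u - 5)^2*(u + 4)*(u + 2)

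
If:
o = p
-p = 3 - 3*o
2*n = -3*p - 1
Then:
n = -11/4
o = 3/2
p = 3/2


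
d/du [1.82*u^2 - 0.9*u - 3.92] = 3.64*u - 0.9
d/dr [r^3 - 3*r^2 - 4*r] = 3*r^2 - 6*r - 4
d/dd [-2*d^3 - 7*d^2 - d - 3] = -6*d^2 - 14*d - 1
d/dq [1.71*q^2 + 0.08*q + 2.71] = 3.42*q + 0.08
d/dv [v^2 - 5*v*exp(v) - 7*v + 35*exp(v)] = -5*v*exp(v) + 2*v + 30*exp(v) - 7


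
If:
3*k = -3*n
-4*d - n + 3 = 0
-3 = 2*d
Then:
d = -3/2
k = -9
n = 9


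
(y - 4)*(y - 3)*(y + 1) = y^3 - 6*y^2 + 5*y + 12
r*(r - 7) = r^2 - 7*r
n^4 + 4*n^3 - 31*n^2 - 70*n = n*(n - 5)*(n + 2)*(n + 7)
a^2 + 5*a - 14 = (a - 2)*(a + 7)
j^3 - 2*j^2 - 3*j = j*(j - 3)*(j + 1)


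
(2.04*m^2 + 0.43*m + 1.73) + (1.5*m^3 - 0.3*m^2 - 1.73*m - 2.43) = 1.5*m^3 + 1.74*m^2 - 1.3*m - 0.7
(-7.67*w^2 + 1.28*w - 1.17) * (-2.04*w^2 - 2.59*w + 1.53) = 15.6468*w^4 + 17.2541*w^3 - 12.6635*w^2 + 4.9887*w - 1.7901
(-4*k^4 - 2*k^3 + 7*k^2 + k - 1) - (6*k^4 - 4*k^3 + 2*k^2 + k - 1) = -10*k^4 + 2*k^3 + 5*k^2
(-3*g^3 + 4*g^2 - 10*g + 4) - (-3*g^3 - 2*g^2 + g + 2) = 6*g^2 - 11*g + 2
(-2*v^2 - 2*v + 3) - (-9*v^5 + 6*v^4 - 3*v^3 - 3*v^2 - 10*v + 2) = 9*v^5 - 6*v^4 + 3*v^3 + v^2 + 8*v + 1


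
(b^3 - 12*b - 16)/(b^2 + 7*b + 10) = (b^2 - 2*b - 8)/(b + 5)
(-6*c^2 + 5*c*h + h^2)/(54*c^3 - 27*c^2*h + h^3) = (-c + h)/(9*c^2 - 6*c*h + h^2)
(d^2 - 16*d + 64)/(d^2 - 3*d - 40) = (d - 8)/(d + 5)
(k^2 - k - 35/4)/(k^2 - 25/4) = (2*k - 7)/(2*k - 5)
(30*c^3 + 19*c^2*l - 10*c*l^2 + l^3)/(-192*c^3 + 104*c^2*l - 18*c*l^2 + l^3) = (-5*c^2 - 4*c*l + l^2)/(32*c^2 - 12*c*l + l^2)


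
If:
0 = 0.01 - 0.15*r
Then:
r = 0.07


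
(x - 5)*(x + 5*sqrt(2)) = x^2 - 5*x + 5*sqrt(2)*x - 25*sqrt(2)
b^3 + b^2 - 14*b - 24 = (b - 4)*(b + 2)*(b + 3)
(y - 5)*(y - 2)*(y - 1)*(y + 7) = y^4 - y^3 - 39*y^2 + 109*y - 70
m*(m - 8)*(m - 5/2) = m^3 - 21*m^2/2 + 20*m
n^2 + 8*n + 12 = (n + 2)*(n + 6)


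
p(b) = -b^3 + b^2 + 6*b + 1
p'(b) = -3*b^2 + 2*b + 6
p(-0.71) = -2.40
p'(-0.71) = 3.07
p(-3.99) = 56.50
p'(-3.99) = -49.74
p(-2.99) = 18.73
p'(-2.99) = -26.80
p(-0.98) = -2.98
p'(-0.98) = 1.16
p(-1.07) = -3.05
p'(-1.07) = 0.43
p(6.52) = -194.54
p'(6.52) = -108.49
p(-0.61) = -2.06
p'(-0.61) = 3.66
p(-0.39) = -1.13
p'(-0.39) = 4.76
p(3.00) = 1.00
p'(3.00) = -15.00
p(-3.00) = 19.00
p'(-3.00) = -27.00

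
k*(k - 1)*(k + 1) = k^3 - k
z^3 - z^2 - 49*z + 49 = (z - 7)*(z - 1)*(z + 7)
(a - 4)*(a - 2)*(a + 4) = a^3 - 2*a^2 - 16*a + 32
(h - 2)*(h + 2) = h^2 - 4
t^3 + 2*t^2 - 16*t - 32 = (t - 4)*(t + 2)*(t + 4)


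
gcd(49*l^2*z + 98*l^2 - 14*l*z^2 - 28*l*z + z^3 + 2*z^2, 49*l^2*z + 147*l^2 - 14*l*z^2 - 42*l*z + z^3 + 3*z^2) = 49*l^2 - 14*l*z + z^2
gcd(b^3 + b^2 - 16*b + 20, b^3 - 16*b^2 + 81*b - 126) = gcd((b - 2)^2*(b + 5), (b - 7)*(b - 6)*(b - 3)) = 1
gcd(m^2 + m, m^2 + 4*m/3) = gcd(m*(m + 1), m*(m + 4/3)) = m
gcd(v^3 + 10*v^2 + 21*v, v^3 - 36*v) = v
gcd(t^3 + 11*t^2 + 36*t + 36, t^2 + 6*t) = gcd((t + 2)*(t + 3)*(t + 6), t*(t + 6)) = t + 6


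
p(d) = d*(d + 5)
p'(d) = 2*d + 5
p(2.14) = 15.28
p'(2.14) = 9.28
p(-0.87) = -3.59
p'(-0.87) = 3.26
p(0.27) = 1.42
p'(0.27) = 5.54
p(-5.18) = 0.93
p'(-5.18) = -5.36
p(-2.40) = -6.24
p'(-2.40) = 0.20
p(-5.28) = 1.48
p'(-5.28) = -5.56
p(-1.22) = -4.61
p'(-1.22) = 2.56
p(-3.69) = -4.83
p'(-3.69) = -2.38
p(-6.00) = 6.00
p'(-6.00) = -7.00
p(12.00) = 204.00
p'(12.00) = 29.00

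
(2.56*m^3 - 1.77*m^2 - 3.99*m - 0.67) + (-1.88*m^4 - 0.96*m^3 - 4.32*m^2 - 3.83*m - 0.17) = -1.88*m^4 + 1.6*m^3 - 6.09*m^2 - 7.82*m - 0.84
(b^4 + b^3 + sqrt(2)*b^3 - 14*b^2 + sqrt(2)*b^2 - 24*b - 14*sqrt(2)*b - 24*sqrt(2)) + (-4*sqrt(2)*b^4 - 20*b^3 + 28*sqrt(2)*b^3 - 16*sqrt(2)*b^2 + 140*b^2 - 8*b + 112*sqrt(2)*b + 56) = -4*sqrt(2)*b^4 + b^4 - 19*b^3 + 29*sqrt(2)*b^3 - 15*sqrt(2)*b^2 + 126*b^2 - 32*b + 98*sqrt(2)*b - 24*sqrt(2) + 56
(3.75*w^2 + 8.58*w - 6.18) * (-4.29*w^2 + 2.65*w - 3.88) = -16.0875*w^4 - 26.8707*w^3 + 34.6992*w^2 - 49.6674*w + 23.9784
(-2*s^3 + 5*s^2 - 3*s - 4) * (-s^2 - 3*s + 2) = 2*s^5 + s^4 - 16*s^3 + 23*s^2 + 6*s - 8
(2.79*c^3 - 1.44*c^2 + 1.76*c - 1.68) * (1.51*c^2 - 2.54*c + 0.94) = 4.2129*c^5 - 9.261*c^4 + 8.9378*c^3 - 8.3608*c^2 + 5.9216*c - 1.5792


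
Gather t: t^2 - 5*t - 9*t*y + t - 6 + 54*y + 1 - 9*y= t^2 + t*(-9*y - 4) + 45*y - 5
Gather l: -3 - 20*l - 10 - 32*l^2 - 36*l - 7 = -32*l^2 - 56*l - 20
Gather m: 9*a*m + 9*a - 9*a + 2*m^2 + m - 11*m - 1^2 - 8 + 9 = 2*m^2 + m*(9*a - 10)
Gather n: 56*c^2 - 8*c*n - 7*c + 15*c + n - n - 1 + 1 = 56*c^2 - 8*c*n + 8*c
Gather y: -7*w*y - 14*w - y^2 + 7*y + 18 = -14*w - y^2 + y*(7 - 7*w) + 18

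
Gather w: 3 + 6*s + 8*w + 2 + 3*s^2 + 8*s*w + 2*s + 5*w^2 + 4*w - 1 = 3*s^2 + 8*s + 5*w^2 + w*(8*s + 12) + 4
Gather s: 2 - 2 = 0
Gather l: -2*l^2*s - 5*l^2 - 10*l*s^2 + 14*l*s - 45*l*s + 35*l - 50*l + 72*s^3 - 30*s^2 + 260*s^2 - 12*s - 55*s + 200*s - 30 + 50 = l^2*(-2*s - 5) + l*(-10*s^2 - 31*s - 15) + 72*s^3 + 230*s^2 + 133*s + 20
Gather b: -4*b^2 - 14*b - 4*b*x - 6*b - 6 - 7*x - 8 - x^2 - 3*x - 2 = -4*b^2 + b*(-4*x - 20) - x^2 - 10*x - 16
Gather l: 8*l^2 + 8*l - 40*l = 8*l^2 - 32*l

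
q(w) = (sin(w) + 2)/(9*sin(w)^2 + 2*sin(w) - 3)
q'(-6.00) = -5.64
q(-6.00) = -1.31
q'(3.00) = 1.88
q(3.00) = -0.84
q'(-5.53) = -3.93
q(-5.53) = 1.04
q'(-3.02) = 0.28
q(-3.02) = -0.60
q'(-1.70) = -0.17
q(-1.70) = 0.26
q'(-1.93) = -0.73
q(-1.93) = 0.35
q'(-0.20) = -0.02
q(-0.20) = -0.59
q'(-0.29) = 0.30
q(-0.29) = -0.60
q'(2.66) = 1114.39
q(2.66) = -17.26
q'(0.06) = -1.13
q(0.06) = -0.72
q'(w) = (-18*sin(w)*cos(w) - 2*cos(w))*(sin(w) + 2)/(9*sin(w)^2 + 2*sin(w) - 3)^2 + cos(w)/(9*sin(w)^2 + 2*sin(w) - 3) = (-36*sin(w) + 9*cos(w)^2 - 16)*cos(w)/(9*sin(w)^2 + 2*sin(w) - 3)^2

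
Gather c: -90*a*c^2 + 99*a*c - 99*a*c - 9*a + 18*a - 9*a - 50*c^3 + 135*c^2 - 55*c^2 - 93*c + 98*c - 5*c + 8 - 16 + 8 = -50*c^3 + c^2*(80 - 90*a)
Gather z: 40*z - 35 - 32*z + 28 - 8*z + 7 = 0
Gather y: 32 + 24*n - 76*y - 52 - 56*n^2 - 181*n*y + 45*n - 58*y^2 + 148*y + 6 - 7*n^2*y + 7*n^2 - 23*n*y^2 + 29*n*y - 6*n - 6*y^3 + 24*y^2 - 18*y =-49*n^2 + 63*n - 6*y^3 + y^2*(-23*n - 34) + y*(-7*n^2 - 152*n + 54) - 14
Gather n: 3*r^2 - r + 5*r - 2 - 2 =3*r^2 + 4*r - 4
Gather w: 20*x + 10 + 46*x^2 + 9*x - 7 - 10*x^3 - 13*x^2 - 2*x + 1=-10*x^3 + 33*x^2 + 27*x + 4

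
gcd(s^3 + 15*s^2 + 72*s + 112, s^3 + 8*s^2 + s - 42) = s + 7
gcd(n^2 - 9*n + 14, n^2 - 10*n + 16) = n - 2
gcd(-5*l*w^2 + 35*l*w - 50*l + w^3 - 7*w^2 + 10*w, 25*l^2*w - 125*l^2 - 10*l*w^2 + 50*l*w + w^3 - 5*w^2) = -5*l*w + 25*l + w^2 - 5*w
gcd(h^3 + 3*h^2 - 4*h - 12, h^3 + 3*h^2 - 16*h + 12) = h - 2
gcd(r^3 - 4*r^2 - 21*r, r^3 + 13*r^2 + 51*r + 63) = r + 3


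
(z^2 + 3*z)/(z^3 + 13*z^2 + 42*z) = (z + 3)/(z^2 + 13*z + 42)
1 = 1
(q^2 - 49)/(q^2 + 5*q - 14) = (q - 7)/(q - 2)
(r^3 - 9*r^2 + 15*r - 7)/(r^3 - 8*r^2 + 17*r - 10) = (r^2 - 8*r + 7)/(r^2 - 7*r + 10)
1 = 1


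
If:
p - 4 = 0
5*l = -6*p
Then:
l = -24/5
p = 4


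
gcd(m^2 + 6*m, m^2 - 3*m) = m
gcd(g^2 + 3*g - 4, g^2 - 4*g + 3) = g - 1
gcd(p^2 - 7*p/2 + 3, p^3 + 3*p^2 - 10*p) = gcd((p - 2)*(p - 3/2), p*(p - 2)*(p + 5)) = p - 2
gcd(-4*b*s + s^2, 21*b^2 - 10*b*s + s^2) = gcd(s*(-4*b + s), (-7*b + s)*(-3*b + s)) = 1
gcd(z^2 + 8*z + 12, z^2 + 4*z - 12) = z + 6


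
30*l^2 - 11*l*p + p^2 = (-6*l + p)*(-5*l + p)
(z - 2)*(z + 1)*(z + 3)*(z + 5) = z^4 + 7*z^3 + 5*z^2 - 31*z - 30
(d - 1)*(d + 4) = d^2 + 3*d - 4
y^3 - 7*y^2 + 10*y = y*(y - 5)*(y - 2)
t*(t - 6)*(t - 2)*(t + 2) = t^4 - 6*t^3 - 4*t^2 + 24*t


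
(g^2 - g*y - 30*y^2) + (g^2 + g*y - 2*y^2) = 2*g^2 - 32*y^2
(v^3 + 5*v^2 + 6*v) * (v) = v^4 + 5*v^3 + 6*v^2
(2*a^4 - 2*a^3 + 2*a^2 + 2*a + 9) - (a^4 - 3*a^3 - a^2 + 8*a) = a^4 + a^3 + 3*a^2 - 6*a + 9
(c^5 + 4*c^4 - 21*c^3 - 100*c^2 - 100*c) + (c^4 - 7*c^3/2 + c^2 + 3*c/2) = c^5 + 5*c^4 - 49*c^3/2 - 99*c^2 - 197*c/2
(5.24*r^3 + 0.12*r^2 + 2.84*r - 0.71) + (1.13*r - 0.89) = 5.24*r^3 + 0.12*r^2 + 3.97*r - 1.6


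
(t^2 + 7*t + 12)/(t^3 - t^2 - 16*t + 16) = (t + 3)/(t^2 - 5*t + 4)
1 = 1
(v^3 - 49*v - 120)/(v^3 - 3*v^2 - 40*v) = (v + 3)/v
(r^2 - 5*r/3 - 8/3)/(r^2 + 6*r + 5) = (r - 8/3)/(r + 5)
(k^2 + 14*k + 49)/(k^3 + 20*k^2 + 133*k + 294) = 1/(k + 6)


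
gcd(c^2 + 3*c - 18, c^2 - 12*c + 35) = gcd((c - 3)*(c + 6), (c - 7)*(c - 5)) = 1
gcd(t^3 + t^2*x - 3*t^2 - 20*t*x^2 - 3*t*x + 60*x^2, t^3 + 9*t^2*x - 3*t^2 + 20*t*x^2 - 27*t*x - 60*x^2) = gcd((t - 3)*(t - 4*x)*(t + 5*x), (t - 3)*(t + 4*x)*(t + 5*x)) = t^2 + 5*t*x - 3*t - 15*x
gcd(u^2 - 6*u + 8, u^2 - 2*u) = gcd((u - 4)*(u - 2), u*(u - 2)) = u - 2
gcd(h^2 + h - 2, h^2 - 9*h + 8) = h - 1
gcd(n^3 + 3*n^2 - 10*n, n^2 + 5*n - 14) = n - 2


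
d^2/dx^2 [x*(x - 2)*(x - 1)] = 6*x - 6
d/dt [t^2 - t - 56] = 2*t - 1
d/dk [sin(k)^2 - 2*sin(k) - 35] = 2*(sin(k) - 1)*cos(k)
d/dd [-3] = 0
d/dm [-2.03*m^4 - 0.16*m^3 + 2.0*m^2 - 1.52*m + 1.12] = -8.12*m^3 - 0.48*m^2 + 4.0*m - 1.52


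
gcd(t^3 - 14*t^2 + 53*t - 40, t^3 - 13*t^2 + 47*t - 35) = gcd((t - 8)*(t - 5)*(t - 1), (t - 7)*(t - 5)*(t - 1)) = t^2 - 6*t + 5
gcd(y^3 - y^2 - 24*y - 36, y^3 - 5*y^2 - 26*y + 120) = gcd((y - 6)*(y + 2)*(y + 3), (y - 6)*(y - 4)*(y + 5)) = y - 6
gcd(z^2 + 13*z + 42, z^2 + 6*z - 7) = z + 7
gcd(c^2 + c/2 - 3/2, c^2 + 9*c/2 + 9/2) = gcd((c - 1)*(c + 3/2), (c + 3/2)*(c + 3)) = c + 3/2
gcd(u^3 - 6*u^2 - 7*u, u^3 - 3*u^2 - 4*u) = u^2 + u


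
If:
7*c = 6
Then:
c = 6/7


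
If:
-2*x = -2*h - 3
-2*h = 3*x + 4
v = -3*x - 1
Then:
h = -17/10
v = -2/5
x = -1/5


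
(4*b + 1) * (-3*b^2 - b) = -12*b^3 - 7*b^2 - b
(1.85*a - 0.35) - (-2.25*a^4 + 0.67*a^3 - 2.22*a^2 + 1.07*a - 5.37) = 2.25*a^4 - 0.67*a^3 + 2.22*a^2 + 0.78*a + 5.02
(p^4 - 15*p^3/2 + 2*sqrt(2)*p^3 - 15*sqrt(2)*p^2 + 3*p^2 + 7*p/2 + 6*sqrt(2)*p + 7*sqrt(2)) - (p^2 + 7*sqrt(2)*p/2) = p^4 - 15*p^3/2 + 2*sqrt(2)*p^3 - 15*sqrt(2)*p^2 + 2*p^2 + 7*p/2 + 5*sqrt(2)*p/2 + 7*sqrt(2)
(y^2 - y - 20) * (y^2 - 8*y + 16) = y^4 - 9*y^3 + 4*y^2 + 144*y - 320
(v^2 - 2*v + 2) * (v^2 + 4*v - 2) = v^4 + 2*v^3 - 8*v^2 + 12*v - 4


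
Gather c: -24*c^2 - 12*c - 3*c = -24*c^2 - 15*c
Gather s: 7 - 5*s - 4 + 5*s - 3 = 0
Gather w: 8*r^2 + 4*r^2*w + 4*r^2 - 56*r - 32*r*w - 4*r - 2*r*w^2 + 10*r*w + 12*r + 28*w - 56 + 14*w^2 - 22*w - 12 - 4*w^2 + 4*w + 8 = 12*r^2 - 48*r + w^2*(10 - 2*r) + w*(4*r^2 - 22*r + 10) - 60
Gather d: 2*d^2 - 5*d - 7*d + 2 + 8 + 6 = 2*d^2 - 12*d + 16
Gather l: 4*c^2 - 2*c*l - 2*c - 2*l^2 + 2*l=4*c^2 - 2*c - 2*l^2 + l*(2 - 2*c)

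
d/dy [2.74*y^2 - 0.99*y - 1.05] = 5.48*y - 0.99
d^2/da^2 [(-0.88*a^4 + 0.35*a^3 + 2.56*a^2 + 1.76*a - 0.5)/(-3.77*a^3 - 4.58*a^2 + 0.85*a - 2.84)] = (2.8421709430404e-14*a^8 + 5.6843418860808e-14*a^7 - 18.1250440000001*a^6 - 233.904618*a^5 - 28.8176400000001*a^4 + 391.425754*a^3 + 569.476044*a^2 + 76.618872*a - 62.077852)/(53.582633*a^9 + 195.285246*a^8 + 201.000189*a^7 + 129.10616*a^6 + 248.904519*a^5 + 134.041398*a^4 + 24.271091*a^3 + 116.977044*a^2 - 20.56728*a + 22.906304)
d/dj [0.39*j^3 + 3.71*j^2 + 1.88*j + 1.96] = 1.17*j^2 + 7.42*j + 1.88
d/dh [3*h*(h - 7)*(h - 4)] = 9*h^2 - 66*h + 84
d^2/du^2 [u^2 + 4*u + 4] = 2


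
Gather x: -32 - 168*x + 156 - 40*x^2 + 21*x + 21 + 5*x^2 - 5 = -35*x^2 - 147*x + 140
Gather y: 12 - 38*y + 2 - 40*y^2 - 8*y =-40*y^2 - 46*y + 14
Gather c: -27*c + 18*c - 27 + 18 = -9*c - 9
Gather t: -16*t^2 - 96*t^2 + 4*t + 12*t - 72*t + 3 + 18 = -112*t^2 - 56*t + 21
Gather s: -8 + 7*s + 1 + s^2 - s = s^2 + 6*s - 7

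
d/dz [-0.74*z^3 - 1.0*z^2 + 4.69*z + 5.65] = -2.22*z^2 - 2.0*z + 4.69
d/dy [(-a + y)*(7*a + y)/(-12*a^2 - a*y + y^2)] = (2*(-3*a - y)*(12*a^2 + a*y - y^2) - (a - 2*y)*(a - y)*(7*a + y))/(12*a^2 + a*y - y^2)^2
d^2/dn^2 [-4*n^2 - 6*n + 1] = -8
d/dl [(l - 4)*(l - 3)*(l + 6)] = 3*l^2 - 2*l - 30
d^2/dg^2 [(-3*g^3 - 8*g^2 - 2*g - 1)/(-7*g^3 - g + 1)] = 2*(392*g^6 + 231*g^5 + 252*g^4 + 381*g^3 + 96*g^2 + 30*g + 11)/(343*g^9 + 147*g^7 - 147*g^6 + 21*g^5 - 42*g^4 + 22*g^3 - 3*g^2 + 3*g - 1)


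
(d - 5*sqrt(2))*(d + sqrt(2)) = d^2 - 4*sqrt(2)*d - 10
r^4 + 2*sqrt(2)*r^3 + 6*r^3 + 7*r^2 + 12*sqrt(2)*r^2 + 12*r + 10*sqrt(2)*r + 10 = (r + 1)*(r + 5)*(r + sqrt(2))^2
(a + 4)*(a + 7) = a^2 + 11*a + 28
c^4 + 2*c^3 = c^3*(c + 2)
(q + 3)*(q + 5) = q^2 + 8*q + 15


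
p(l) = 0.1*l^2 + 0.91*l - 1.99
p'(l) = 0.2*l + 0.91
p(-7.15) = -3.38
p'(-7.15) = -0.52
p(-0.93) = -2.75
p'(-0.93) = 0.72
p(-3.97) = -4.03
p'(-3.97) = 0.12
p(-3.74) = -3.99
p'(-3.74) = 0.16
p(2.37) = 0.73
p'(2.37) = 1.38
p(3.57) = 2.53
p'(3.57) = 1.62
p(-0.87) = -2.71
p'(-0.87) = 0.74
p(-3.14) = -3.86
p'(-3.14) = 0.28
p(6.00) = 7.07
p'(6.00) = 2.11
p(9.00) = 14.30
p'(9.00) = 2.71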